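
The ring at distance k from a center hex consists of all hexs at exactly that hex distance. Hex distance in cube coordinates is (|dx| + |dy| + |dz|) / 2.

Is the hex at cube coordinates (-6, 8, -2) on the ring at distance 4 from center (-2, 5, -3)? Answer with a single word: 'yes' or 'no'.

|px - cx| = |-6 - (-2)| = 4
|py - cy| = |8 - 5| = 3
|pz - cz| = |-2 - (-3)| = 1
distance = (4+3+1)/2 = 8/2 = 4
radius = 4; distance == radius -> yes

Answer: yes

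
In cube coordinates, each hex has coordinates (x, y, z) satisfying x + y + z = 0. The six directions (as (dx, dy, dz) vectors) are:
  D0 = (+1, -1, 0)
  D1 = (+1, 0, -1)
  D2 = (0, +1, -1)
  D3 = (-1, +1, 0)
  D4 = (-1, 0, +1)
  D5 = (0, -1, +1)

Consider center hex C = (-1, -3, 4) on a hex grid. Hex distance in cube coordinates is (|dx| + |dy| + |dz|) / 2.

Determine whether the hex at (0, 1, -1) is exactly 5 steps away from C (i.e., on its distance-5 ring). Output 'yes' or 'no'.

Answer: yes

Derivation:
|px - cx| = |0 - (-1)| = 1
|py - cy| = |1 - (-3)| = 4
|pz - cz| = |-1 - 4| = 5
distance = (1+4+5)/2 = 10/2 = 5
radius = 5; distance == radius -> yes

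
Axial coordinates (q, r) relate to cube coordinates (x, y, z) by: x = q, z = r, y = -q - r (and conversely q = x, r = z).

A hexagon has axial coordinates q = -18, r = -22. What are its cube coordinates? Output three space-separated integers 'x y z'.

x = q = -18
z = r = -22
y = -x - z = -(-18) - (-22) = 40

Answer: -18 40 -22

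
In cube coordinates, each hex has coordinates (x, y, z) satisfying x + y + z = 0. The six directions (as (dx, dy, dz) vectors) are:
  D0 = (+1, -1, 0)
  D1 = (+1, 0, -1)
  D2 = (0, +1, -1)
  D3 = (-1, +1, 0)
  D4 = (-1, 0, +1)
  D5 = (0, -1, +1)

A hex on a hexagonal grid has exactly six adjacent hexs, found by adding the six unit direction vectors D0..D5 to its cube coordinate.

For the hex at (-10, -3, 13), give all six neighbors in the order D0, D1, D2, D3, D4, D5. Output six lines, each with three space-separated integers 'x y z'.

Center: (-10, -3, 13). Add each direction:
  D0: (-10, -3, 13) + (1, -1, 0) = (-9, -4, 13)
  D1: (-10, -3, 13) + (1, 0, -1) = (-9, -3, 12)
  D2: (-10, -3, 13) + (0, 1, -1) = (-10, -2, 12)
  D3: (-10, -3, 13) + (-1, 1, 0) = (-11, -2, 13)
  D4: (-10, -3, 13) + (-1, 0, 1) = (-11, -3, 14)
  D5: (-10, -3, 13) + (0, -1, 1) = (-10, -4, 14)

Answer: -9 -4 13
-9 -3 12
-10 -2 12
-11 -2 13
-11 -3 14
-10 -4 14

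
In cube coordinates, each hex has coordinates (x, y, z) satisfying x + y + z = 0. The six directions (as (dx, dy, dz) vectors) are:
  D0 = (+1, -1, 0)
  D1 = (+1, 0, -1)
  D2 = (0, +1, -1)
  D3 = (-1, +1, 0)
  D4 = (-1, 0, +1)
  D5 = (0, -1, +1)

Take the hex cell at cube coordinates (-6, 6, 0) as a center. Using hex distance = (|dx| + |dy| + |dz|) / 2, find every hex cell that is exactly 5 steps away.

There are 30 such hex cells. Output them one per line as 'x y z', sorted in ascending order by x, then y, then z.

Answer: -11 6 5
-11 7 4
-11 8 3
-11 9 2
-11 10 1
-11 11 0
-10 5 5
-10 11 -1
-9 4 5
-9 11 -2
-8 3 5
-8 11 -3
-7 2 5
-7 11 -4
-6 1 5
-6 11 -5
-5 1 4
-5 10 -5
-4 1 3
-4 9 -5
-3 1 2
-3 8 -5
-2 1 1
-2 7 -5
-1 1 0
-1 2 -1
-1 3 -2
-1 4 -3
-1 5 -4
-1 6 -5

Derivation:
Walk ring at distance 5 from (-6, 6, 0):
Start at center + D4*5 = (-11, 6, 5)
  hex 0: (-11, 6, 5)
  hex 1: (-10, 5, 5)
  hex 2: (-9, 4, 5)
  hex 3: (-8, 3, 5)
  hex 4: (-7, 2, 5)
  hex 5: (-6, 1, 5)
  hex 6: (-5, 1, 4)
  hex 7: (-4, 1, 3)
  hex 8: (-3, 1, 2)
  hex 9: (-2, 1, 1)
  hex 10: (-1, 1, 0)
  hex 11: (-1, 2, -1)
  hex 12: (-1, 3, -2)
  hex 13: (-1, 4, -3)
  hex 14: (-1, 5, -4)
  hex 15: (-1, 6, -5)
  hex 16: (-2, 7, -5)
  hex 17: (-3, 8, -5)
  hex 18: (-4, 9, -5)
  hex 19: (-5, 10, -5)
  hex 20: (-6, 11, -5)
  hex 21: (-7, 11, -4)
  hex 22: (-8, 11, -3)
  hex 23: (-9, 11, -2)
  hex 24: (-10, 11, -1)
  hex 25: (-11, 11, 0)
  hex 26: (-11, 10, 1)
  hex 27: (-11, 9, 2)
  hex 28: (-11, 8, 3)
  hex 29: (-11, 7, 4)
Sorted: 30 hexes.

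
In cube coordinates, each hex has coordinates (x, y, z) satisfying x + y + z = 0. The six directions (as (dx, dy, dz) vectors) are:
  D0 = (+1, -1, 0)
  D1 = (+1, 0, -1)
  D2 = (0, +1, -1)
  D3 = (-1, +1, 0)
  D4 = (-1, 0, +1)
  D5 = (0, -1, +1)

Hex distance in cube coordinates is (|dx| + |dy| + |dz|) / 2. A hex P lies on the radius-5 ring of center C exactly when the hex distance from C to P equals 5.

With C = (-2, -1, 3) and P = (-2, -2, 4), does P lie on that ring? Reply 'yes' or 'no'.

|px - cx| = |-2 - (-2)| = 0
|py - cy| = |-2 - (-1)| = 1
|pz - cz| = |4 - 3| = 1
distance = (0+1+1)/2 = 2/2 = 1
radius = 5; distance != radius -> no

Answer: no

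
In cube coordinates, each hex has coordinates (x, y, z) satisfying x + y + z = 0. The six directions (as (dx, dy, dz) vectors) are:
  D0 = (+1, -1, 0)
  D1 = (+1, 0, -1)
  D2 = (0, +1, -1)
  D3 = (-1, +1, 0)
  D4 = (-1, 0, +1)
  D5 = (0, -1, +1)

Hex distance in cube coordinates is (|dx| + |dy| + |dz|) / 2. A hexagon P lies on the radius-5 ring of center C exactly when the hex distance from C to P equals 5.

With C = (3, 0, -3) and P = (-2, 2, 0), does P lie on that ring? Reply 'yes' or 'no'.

Answer: yes

Derivation:
|px - cx| = |-2 - 3| = 5
|py - cy| = |2 - 0| = 2
|pz - cz| = |0 - (-3)| = 3
distance = (5+2+3)/2 = 10/2 = 5
radius = 5; distance == radius -> yes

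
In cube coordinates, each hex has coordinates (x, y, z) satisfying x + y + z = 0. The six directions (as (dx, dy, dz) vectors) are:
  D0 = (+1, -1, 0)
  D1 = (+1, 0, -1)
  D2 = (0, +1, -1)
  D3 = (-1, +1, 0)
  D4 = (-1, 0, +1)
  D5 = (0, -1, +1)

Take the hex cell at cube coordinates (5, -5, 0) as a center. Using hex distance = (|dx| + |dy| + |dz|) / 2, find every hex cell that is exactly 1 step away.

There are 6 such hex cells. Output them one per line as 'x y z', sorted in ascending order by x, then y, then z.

Answer: 4 -5 1
4 -4 0
5 -6 1
5 -4 -1
6 -6 0
6 -5 -1

Derivation:
Walk ring at distance 1 from (5, -5, 0):
Start at center + D4*1 = (4, -5, 1)
  hex 0: (4, -5, 1)
  hex 1: (5, -6, 1)
  hex 2: (6, -6, 0)
  hex 3: (6, -5, -1)
  hex 4: (5, -4, -1)
  hex 5: (4, -4, 0)
Sorted: 6 hexes.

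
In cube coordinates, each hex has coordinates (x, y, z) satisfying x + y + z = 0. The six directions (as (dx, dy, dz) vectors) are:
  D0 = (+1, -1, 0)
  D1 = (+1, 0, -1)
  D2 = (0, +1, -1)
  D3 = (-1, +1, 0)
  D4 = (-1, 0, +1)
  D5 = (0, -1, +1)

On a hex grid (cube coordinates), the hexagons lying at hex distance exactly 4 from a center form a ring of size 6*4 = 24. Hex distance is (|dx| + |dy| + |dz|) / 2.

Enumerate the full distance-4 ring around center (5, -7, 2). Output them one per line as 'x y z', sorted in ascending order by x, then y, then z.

Answer: 1 -7 6
1 -6 5
1 -5 4
1 -4 3
1 -3 2
2 -8 6
2 -3 1
3 -9 6
3 -3 0
4 -10 6
4 -3 -1
5 -11 6
5 -3 -2
6 -11 5
6 -4 -2
7 -11 4
7 -5 -2
8 -11 3
8 -6 -2
9 -11 2
9 -10 1
9 -9 0
9 -8 -1
9 -7 -2

Derivation:
Walk ring at distance 4 from (5, -7, 2):
Start at center + D4*4 = (1, -7, 6)
  hex 0: (1, -7, 6)
  hex 1: (2, -8, 6)
  hex 2: (3, -9, 6)
  hex 3: (4, -10, 6)
  hex 4: (5, -11, 6)
  hex 5: (6, -11, 5)
  hex 6: (7, -11, 4)
  hex 7: (8, -11, 3)
  hex 8: (9, -11, 2)
  hex 9: (9, -10, 1)
  hex 10: (9, -9, 0)
  hex 11: (9, -8, -1)
  hex 12: (9, -7, -2)
  hex 13: (8, -6, -2)
  hex 14: (7, -5, -2)
  hex 15: (6, -4, -2)
  hex 16: (5, -3, -2)
  hex 17: (4, -3, -1)
  hex 18: (3, -3, 0)
  hex 19: (2, -3, 1)
  hex 20: (1, -3, 2)
  hex 21: (1, -4, 3)
  hex 22: (1, -5, 4)
  hex 23: (1, -6, 5)
Sorted: 24 hexes.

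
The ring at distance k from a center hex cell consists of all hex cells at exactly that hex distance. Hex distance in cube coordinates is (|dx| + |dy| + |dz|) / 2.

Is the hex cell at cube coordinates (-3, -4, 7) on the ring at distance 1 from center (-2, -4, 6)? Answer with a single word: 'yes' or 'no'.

Answer: yes

Derivation:
|px - cx| = |-3 - (-2)| = 1
|py - cy| = |-4 - (-4)| = 0
|pz - cz| = |7 - 6| = 1
distance = (1+0+1)/2 = 2/2 = 1
radius = 1; distance == radius -> yes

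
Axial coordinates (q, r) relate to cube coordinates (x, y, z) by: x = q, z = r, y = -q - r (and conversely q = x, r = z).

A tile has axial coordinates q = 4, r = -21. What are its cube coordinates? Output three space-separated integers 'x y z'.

Answer: 4 17 -21

Derivation:
x = q = 4
z = r = -21
y = -x - z = -(4) - (-21) = 17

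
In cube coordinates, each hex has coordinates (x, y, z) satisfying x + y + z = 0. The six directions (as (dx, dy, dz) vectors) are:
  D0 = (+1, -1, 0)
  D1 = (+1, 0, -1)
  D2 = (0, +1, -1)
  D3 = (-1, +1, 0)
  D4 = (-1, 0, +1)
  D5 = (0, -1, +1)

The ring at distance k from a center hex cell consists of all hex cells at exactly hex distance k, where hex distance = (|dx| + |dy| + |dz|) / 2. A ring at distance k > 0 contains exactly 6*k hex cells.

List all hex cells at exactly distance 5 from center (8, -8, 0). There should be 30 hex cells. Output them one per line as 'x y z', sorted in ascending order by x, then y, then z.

Walk ring at distance 5 from (8, -8, 0):
Start at center + D4*5 = (3, -8, 5)
  hex 0: (3, -8, 5)
  hex 1: (4, -9, 5)
  hex 2: (5, -10, 5)
  hex 3: (6, -11, 5)
  hex 4: (7, -12, 5)
  hex 5: (8, -13, 5)
  hex 6: (9, -13, 4)
  hex 7: (10, -13, 3)
  hex 8: (11, -13, 2)
  hex 9: (12, -13, 1)
  hex 10: (13, -13, 0)
  hex 11: (13, -12, -1)
  hex 12: (13, -11, -2)
  hex 13: (13, -10, -3)
  hex 14: (13, -9, -4)
  hex 15: (13, -8, -5)
  hex 16: (12, -7, -5)
  hex 17: (11, -6, -5)
  hex 18: (10, -5, -5)
  hex 19: (9, -4, -5)
  hex 20: (8, -3, -5)
  hex 21: (7, -3, -4)
  hex 22: (6, -3, -3)
  hex 23: (5, -3, -2)
  hex 24: (4, -3, -1)
  hex 25: (3, -3, 0)
  hex 26: (3, -4, 1)
  hex 27: (3, -5, 2)
  hex 28: (3, -6, 3)
  hex 29: (3, -7, 4)
Sorted: 30 hexes.

Answer: 3 -8 5
3 -7 4
3 -6 3
3 -5 2
3 -4 1
3 -3 0
4 -9 5
4 -3 -1
5 -10 5
5 -3 -2
6 -11 5
6 -3 -3
7 -12 5
7 -3 -4
8 -13 5
8 -3 -5
9 -13 4
9 -4 -5
10 -13 3
10 -5 -5
11 -13 2
11 -6 -5
12 -13 1
12 -7 -5
13 -13 0
13 -12 -1
13 -11 -2
13 -10 -3
13 -9 -4
13 -8 -5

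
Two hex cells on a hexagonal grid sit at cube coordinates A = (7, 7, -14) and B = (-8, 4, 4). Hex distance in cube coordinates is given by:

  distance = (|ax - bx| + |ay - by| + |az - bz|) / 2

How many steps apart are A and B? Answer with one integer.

Answer: 18

Derivation:
|ax - bx| = |7 - (-8)| = 15
|ay - by| = |7 - 4| = 3
|az - bz| = |-14 - 4| = 18
distance = (15 + 3 + 18) / 2 = 36 / 2 = 18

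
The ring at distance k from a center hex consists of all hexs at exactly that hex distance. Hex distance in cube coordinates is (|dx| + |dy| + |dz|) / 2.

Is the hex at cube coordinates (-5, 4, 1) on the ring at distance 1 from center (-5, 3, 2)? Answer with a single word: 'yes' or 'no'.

|px - cx| = |-5 - (-5)| = 0
|py - cy| = |4 - 3| = 1
|pz - cz| = |1 - 2| = 1
distance = (0+1+1)/2 = 2/2 = 1
radius = 1; distance == radius -> yes

Answer: yes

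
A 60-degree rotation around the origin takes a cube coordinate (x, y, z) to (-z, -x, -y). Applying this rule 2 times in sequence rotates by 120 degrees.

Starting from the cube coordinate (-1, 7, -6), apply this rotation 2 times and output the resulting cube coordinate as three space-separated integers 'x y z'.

Answer: 7 -6 -1

Derivation:
Start: (-1, 7, -6)
Step 1: (-1, 7, -6) -> (-(-6), -(-1), -(7)) = (6, 1, -7)
Step 2: (6, 1, -7) -> (-(-7), -(6), -(1)) = (7, -6, -1)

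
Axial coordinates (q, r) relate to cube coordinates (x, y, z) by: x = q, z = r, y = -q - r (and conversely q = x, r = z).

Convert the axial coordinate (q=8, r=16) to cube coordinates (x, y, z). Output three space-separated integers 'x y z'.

Answer: 8 -24 16

Derivation:
x = q = 8
z = r = 16
y = -x - z = -(8) - (16) = -24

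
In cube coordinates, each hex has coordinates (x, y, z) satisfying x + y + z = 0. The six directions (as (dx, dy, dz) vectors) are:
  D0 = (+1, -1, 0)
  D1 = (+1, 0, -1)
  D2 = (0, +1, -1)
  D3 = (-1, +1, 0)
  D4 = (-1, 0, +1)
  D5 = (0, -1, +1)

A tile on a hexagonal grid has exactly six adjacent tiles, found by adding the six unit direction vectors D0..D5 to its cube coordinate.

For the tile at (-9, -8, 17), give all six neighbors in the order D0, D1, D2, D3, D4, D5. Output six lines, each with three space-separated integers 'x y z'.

Center: (-9, -8, 17). Add each direction:
  D0: (-9, -8, 17) + (1, -1, 0) = (-8, -9, 17)
  D1: (-9, -8, 17) + (1, 0, -1) = (-8, -8, 16)
  D2: (-9, -8, 17) + (0, 1, -1) = (-9, -7, 16)
  D3: (-9, -8, 17) + (-1, 1, 0) = (-10, -7, 17)
  D4: (-9, -8, 17) + (-1, 0, 1) = (-10, -8, 18)
  D5: (-9, -8, 17) + (0, -1, 1) = (-9, -9, 18)

Answer: -8 -9 17
-8 -8 16
-9 -7 16
-10 -7 17
-10 -8 18
-9 -9 18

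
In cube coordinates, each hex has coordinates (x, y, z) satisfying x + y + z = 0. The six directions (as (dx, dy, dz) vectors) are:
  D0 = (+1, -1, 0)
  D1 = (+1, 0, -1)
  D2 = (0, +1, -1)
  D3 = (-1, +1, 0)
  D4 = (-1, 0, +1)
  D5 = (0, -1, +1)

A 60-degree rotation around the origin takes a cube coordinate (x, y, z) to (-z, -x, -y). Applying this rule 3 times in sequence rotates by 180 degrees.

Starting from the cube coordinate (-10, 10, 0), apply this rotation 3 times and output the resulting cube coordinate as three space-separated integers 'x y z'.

Start: (-10, 10, 0)
Step 1: (-10, 10, 0) -> (-(0), -(-10), -(10)) = (0, 10, -10)
Step 2: (0, 10, -10) -> (-(-10), -(0), -(10)) = (10, 0, -10)
Step 3: (10, 0, -10) -> (-(-10), -(10), -(0)) = (10, -10, 0)

Answer: 10 -10 0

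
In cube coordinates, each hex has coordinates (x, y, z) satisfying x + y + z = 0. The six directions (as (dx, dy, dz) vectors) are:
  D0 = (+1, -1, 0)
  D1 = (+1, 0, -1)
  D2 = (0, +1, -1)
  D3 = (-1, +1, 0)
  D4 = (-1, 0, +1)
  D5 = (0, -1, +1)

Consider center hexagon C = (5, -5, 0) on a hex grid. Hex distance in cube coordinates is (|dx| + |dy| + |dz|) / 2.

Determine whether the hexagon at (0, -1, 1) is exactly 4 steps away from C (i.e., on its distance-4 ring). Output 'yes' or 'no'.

Answer: no

Derivation:
|px - cx| = |0 - 5| = 5
|py - cy| = |-1 - (-5)| = 4
|pz - cz| = |1 - 0| = 1
distance = (5+4+1)/2 = 10/2 = 5
radius = 4; distance != radius -> no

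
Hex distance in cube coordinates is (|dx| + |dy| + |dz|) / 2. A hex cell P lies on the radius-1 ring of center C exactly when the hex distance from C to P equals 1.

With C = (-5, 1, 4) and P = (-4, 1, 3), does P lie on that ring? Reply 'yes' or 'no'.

Answer: yes

Derivation:
|px - cx| = |-4 - (-5)| = 1
|py - cy| = |1 - 1| = 0
|pz - cz| = |3 - 4| = 1
distance = (1+0+1)/2 = 2/2 = 1
radius = 1; distance == radius -> yes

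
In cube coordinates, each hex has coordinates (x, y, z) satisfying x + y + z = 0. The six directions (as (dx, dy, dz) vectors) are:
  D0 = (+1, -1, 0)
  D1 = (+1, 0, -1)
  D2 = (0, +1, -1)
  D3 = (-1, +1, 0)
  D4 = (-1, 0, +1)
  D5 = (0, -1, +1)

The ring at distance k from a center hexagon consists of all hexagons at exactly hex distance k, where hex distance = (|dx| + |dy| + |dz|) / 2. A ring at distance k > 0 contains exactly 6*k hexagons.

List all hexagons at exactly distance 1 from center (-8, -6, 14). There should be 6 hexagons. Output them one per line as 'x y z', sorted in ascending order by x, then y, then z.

Walk ring at distance 1 from (-8, -6, 14):
Start at center + D4*1 = (-9, -6, 15)
  hex 0: (-9, -6, 15)
  hex 1: (-8, -7, 15)
  hex 2: (-7, -7, 14)
  hex 3: (-7, -6, 13)
  hex 4: (-8, -5, 13)
  hex 5: (-9, -5, 14)
Sorted: 6 hexes.

Answer: -9 -6 15
-9 -5 14
-8 -7 15
-8 -5 13
-7 -7 14
-7 -6 13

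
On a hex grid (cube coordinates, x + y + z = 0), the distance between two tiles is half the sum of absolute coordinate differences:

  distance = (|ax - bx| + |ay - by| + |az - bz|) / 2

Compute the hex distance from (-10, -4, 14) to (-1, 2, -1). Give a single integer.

|ax - bx| = |-10 - (-1)| = 9
|ay - by| = |-4 - 2| = 6
|az - bz| = |14 - (-1)| = 15
distance = (9 + 6 + 15) / 2 = 30 / 2 = 15

Answer: 15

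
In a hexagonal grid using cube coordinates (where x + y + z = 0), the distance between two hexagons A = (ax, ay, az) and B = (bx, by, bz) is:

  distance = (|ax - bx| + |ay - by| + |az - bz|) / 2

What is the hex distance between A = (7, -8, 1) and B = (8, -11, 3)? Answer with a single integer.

Answer: 3

Derivation:
|ax - bx| = |7 - 8| = 1
|ay - by| = |-8 - (-11)| = 3
|az - bz| = |1 - 3| = 2
distance = (1 + 3 + 2) / 2 = 6 / 2 = 3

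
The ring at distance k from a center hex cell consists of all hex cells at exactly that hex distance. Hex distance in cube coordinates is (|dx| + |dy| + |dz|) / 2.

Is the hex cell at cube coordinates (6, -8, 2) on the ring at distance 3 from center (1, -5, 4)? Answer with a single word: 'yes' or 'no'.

|px - cx| = |6 - 1| = 5
|py - cy| = |-8 - (-5)| = 3
|pz - cz| = |2 - 4| = 2
distance = (5+3+2)/2 = 10/2 = 5
radius = 3; distance != radius -> no

Answer: no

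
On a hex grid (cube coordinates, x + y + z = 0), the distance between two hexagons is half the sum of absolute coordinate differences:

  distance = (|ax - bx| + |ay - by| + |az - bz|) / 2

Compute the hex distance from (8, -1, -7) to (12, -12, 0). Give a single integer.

|ax - bx| = |8 - 12| = 4
|ay - by| = |-1 - (-12)| = 11
|az - bz| = |-7 - 0| = 7
distance = (4 + 11 + 7) / 2 = 22 / 2 = 11

Answer: 11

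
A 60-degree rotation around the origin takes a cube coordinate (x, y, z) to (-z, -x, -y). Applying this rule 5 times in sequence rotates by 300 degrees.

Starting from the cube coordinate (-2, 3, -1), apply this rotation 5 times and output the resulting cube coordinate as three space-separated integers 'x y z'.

Answer: -3 1 2

Derivation:
Start: (-2, 3, -1)
Step 1: (-2, 3, -1) -> (-(-1), -(-2), -(3)) = (1, 2, -3)
Step 2: (1, 2, -3) -> (-(-3), -(1), -(2)) = (3, -1, -2)
Step 3: (3, -1, -2) -> (-(-2), -(3), -(-1)) = (2, -3, 1)
Step 4: (2, -3, 1) -> (-(1), -(2), -(-3)) = (-1, -2, 3)
Step 5: (-1, -2, 3) -> (-(3), -(-1), -(-2)) = (-3, 1, 2)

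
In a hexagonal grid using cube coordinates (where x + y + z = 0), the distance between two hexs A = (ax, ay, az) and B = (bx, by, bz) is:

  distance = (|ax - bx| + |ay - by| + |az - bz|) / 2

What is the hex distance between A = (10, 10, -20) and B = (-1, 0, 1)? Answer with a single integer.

|ax - bx| = |10 - (-1)| = 11
|ay - by| = |10 - 0| = 10
|az - bz| = |-20 - 1| = 21
distance = (11 + 10 + 21) / 2 = 42 / 2 = 21

Answer: 21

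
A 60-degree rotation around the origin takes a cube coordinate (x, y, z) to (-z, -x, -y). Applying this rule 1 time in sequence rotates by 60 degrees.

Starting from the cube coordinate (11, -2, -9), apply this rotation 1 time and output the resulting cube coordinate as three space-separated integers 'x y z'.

Start: (11, -2, -9)
Step 1: (11, -2, -9) -> (-(-9), -(11), -(-2)) = (9, -11, 2)

Answer: 9 -11 2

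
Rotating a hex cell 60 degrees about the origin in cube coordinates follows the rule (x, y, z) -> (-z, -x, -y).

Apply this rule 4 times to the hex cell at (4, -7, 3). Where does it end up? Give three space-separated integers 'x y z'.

Answer: 3 4 -7

Derivation:
Start: (4, -7, 3)
Step 1: (4, -7, 3) -> (-(3), -(4), -(-7)) = (-3, -4, 7)
Step 2: (-3, -4, 7) -> (-(7), -(-3), -(-4)) = (-7, 3, 4)
Step 3: (-7, 3, 4) -> (-(4), -(-7), -(3)) = (-4, 7, -3)
Step 4: (-4, 7, -3) -> (-(-3), -(-4), -(7)) = (3, 4, -7)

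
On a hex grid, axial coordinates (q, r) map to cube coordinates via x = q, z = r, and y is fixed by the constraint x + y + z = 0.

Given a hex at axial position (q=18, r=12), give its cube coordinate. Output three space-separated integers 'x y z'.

x = q = 18
z = r = 12
y = -x - z = -(18) - (12) = -30

Answer: 18 -30 12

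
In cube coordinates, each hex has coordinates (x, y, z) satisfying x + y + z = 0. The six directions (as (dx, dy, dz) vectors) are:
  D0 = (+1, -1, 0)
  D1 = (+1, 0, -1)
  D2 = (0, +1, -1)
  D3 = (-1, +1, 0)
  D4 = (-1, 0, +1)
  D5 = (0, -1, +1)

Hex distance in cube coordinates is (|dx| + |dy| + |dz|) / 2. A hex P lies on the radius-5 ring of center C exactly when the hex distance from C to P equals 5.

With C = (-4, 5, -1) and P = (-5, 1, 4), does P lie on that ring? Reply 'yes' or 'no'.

Answer: yes

Derivation:
|px - cx| = |-5 - (-4)| = 1
|py - cy| = |1 - 5| = 4
|pz - cz| = |4 - (-1)| = 5
distance = (1+4+5)/2 = 10/2 = 5
radius = 5; distance == radius -> yes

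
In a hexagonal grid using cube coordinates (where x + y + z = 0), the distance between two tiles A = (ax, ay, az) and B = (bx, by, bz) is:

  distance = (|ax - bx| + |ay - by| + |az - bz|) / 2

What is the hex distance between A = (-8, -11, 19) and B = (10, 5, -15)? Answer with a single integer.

Answer: 34

Derivation:
|ax - bx| = |-8 - 10| = 18
|ay - by| = |-11 - 5| = 16
|az - bz| = |19 - (-15)| = 34
distance = (18 + 16 + 34) / 2 = 68 / 2 = 34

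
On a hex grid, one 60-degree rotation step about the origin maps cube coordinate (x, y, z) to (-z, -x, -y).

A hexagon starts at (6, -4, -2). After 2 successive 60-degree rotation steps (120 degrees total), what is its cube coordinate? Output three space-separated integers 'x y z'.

Answer: -4 -2 6

Derivation:
Start: (6, -4, -2)
Step 1: (6, -4, -2) -> (-(-2), -(6), -(-4)) = (2, -6, 4)
Step 2: (2, -6, 4) -> (-(4), -(2), -(-6)) = (-4, -2, 6)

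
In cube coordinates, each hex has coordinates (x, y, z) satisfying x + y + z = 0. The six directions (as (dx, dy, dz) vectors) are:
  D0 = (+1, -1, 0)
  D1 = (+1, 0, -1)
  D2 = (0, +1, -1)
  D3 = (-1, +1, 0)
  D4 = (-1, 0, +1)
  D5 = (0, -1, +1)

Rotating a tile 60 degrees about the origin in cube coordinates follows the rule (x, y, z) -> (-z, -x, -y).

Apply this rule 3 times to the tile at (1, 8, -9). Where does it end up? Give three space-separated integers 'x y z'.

Start: (1, 8, -9)
Step 1: (1, 8, -9) -> (-(-9), -(1), -(8)) = (9, -1, -8)
Step 2: (9, -1, -8) -> (-(-8), -(9), -(-1)) = (8, -9, 1)
Step 3: (8, -9, 1) -> (-(1), -(8), -(-9)) = (-1, -8, 9)

Answer: -1 -8 9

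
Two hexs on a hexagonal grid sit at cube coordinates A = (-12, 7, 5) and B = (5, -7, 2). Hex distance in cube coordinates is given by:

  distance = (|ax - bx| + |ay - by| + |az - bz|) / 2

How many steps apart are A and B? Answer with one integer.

Answer: 17

Derivation:
|ax - bx| = |-12 - 5| = 17
|ay - by| = |7 - (-7)| = 14
|az - bz| = |5 - 2| = 3
distance = (17 + 14 + 3) / 2 = 34 / 2 = 17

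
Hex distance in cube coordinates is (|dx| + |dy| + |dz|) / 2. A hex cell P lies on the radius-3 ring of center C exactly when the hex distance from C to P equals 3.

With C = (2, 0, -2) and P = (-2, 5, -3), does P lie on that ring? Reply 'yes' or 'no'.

Answer: no

Derivation:
|px - cx| = |-2 - 2| = 4
|py - cy| = |5 - 0| = 5
|pz - cz| = |-3 - (-2)| = 1
distance = (4+5+1)/2 = 10/2 = 5
radius = 3; distance != radius -> no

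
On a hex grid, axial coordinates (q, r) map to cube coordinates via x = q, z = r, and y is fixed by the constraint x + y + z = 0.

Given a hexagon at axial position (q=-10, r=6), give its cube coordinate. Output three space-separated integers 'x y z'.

x = q = -10
z = r = 6
y = -x - z = -(-10) - (6) = 4

Answer: -10 4 6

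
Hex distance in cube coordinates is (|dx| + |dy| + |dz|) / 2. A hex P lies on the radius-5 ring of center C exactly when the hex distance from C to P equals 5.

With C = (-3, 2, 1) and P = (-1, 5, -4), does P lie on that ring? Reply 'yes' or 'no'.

|px - cx| = |-1 - (-3)| = 2
|py - cy| = |5 - 2| = 3
|pz - cz| = |-4 - 1| = 5
distance = (2+3+5)/2 = 10/2 = 5
radius = 5; distance == radius -> yes

Answer: yes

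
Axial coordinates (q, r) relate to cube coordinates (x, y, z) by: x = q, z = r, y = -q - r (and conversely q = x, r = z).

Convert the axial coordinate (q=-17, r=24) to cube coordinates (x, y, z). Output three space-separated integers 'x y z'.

Answer: -17 -7 24

Derivation:
x = q = -17
z = r = 24
y = -x - z = -(-17) - (24) = -7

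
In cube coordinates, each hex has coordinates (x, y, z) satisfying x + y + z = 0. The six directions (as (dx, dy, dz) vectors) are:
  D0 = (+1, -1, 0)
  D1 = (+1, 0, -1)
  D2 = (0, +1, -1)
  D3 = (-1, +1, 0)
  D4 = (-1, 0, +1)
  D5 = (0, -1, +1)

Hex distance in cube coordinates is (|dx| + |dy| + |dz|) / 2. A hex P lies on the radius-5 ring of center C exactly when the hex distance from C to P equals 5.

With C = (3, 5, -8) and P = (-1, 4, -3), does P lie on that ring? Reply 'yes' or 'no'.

Answer: yes

Derivation:
|px - cx| = |-1 - 3| = 4
|py - cy| = |4 - 5| = 1
|pz - cz| = |-3 - (-8)| = 5
distance = (4+1+5)/2 = 10/2 = 5
radius = 5; distance == radius -> yes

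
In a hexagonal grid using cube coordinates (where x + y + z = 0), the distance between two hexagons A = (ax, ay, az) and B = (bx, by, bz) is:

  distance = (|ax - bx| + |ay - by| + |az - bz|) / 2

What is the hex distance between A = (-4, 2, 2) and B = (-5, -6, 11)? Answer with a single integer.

Answer: 9

Derivation:
|ax - bx| = |-4 - (-5)| = 1
|ay - by| = |2 - (-6)| = 8
|az - bz| = |2 - 11| = 9
distance = (1 + 8 + 9) / 2 = 18 / 2 = 9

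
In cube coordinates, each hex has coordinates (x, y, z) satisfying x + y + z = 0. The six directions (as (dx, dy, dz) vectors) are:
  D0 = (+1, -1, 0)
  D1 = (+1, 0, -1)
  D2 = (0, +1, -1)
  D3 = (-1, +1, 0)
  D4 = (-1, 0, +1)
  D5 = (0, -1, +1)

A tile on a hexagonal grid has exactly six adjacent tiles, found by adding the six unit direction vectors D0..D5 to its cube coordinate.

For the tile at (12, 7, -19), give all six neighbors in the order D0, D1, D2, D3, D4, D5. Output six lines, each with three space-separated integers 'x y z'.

Answer: 13 6 -19
13 7 -20
12 8 -20
11 8 -19
11 7 -18
12 6 -18

Derivation:
Center: (12, 7, -19). Add each direction:
  D0: (12, 7, -19) + (1, -1, 0) = (13, 6, -19)
  D1: (12, 7, -19) + (1, 0, -1) = (13, 7, -20)
  D2: (12, 7, -19) + (0, 1, -1) = (12, 8, -20)
  D3: (12, 7, -19) + (-1, 1, 0) = (11, 8, -19)
  D4: (12, 7, -19) + (-1, 0, 1) = (11, 7, -18)
  D5: (12, 7, -19) + (0, -1, 1) = (12, 6, -18)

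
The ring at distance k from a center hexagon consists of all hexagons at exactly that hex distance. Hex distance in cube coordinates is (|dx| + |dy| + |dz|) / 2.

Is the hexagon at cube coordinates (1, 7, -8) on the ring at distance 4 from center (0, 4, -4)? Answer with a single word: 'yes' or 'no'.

Answer: yes

Derivation:
|px - cx| = |1 - 0| = 1
|py - cy| = |7 - 4| = 3
|pz - cz| = |-8 - (-4)| = 4
distance = (1+3+4)/2 = 8/2 = 4
radius = 4; distance == radius -> yes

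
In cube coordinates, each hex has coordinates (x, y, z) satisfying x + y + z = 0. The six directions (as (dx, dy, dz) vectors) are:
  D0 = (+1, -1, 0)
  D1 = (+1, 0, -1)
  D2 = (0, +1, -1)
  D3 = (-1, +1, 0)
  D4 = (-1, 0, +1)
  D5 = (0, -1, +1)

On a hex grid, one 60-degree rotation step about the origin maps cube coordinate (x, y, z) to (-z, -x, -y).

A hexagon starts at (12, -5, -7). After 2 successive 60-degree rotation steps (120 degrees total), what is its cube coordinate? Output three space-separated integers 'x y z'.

Answer: -5 -7 12

Derivation:
Start: (12, -5, -7)
Step 1: (12, -5, -7) -> (-(-7), -(12), -(-5)) = (7, -12, 5)
Step 2: (7, -12, 5) -> (-(5), -(7), -(-12)) = (-5, -7, 12)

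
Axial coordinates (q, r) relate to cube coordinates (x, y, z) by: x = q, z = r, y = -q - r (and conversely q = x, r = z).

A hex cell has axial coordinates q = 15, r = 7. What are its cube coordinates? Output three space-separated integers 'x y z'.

x = q = 15
z = r = 7
y = -x - z = -(15) - (7) = -22

Answer: 15 -22 7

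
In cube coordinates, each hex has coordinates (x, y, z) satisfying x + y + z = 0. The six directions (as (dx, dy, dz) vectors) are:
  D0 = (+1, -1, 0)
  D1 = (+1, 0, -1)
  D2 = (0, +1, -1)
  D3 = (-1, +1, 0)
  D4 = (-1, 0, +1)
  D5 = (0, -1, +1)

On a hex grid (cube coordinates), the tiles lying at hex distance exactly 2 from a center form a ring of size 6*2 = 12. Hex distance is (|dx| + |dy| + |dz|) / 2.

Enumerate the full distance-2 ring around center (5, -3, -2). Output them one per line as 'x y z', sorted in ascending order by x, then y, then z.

Answer: 3 -3 0
3 -2 -1
3 -1 -2
4 -4 0
4 -1 -3
5 -5 0
5 -1 -4
6 -5 -1
6 -2 -4
7 -5 -2
7 -4 -3
7 -3 -4

Derivation:
Walk ring at distance 2 from (5, -3, -2):
Start at center + D4*2 = (3, -3, 0)
  hex 0: (3, -3, 0)
  hex 1: (4, -4, 0)
  hex 2: (5, -5, 0)
  hex 3: (6, -5, -1)
  hex 4: (7, -5, -2)
  hex 5: (7, -4, -3)
  hex 6: (7, -3, -4)
  hex 7: (6, -2, -4)
  hex 8: (5, -1, -4)
  hex 9: (4, -1, -3)
  hex 10: (3, -1, -2)
  hex 11: (3, -2, -1)
Sorted: 12 hexes.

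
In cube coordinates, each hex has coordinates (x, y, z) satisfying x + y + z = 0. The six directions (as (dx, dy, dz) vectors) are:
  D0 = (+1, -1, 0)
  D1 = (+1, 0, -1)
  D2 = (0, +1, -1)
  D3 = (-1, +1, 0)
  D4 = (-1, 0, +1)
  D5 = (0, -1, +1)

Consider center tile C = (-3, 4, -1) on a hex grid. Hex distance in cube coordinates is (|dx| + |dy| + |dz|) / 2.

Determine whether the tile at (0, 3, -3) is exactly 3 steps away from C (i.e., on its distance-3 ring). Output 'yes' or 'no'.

Answer: yes

Derivation:
|px - cx| = |0 - (-3)| = 3
|py - cy| = |3 - 4| = 1
|pz - cz| = |-3 - (-1)| = 2
distance = (3+1+2)/2 = 6/2 = 3
radius = 3; distance == radius -> yes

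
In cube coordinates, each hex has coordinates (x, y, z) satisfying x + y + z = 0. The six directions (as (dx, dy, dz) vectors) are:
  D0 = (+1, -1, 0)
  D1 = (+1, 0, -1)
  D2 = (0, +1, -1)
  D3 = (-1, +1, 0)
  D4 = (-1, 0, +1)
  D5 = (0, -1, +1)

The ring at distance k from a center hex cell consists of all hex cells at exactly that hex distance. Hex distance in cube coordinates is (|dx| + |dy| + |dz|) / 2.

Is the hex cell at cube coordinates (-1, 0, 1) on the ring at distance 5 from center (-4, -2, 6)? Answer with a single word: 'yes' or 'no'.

|px - cx| = |-1 - (-4)| = 3
|py - cy| = |0 - (-2)| = 2
|pz - cz| = |1 - 6| = 5
distance = (3+2+5)/2 = 10/2 = 5
radius = 5; distance == radius -> yes

Answer: yes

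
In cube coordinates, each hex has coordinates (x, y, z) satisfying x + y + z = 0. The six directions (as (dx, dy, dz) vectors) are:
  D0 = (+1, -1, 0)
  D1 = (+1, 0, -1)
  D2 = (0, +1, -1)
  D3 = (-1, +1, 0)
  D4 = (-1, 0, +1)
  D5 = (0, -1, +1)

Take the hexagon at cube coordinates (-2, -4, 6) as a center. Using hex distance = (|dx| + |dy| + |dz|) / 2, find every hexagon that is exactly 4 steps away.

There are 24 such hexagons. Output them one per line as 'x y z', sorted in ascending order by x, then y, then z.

Walk ring at distance 4 from (-2, -4, 6):
Start at center + D4*4 = (-6, -4, 10)
  hex 0: (-6, -4, 10)
  hex 1: (-5, -5, 10)
  hex 2: (-4, -6, 10)
  hex 3: (-3, -7, 10)
  hex 4: (-2, -8, 10)
  hex 5: (-1, -8, 9)
  hex 6: (0, -8, 8)
  hex 7: (1, -8, 7)
  hex 8: (2, -8, 6)
  hex 9: (2, -7, 5)
  hex 10: (2, -6, 4)
  hex 11: (2, -5, 3)
  hex 12: (2, -4, 2)
  hex 13: (1, -3, 2)
  hex 14: (0, -2, 2)
  hex 15: (-1, -1, 2)
  hex 16: (-2, 0, 2)
  hex 17: (-3, 0, 3)
  hex 18: (-4, 0, 4)
  hex 19: (-5, 0, 5)
  hex 20: (-6, 0, 6)
  hex 21: (-6, -1, 7)
  hex 22: (-6, -2, 8)
  hex 23: (-6, -3, 9)
Sorted: 24 hexes.

Answer: -6 -4 10
-6 -3 9
-6 -2 8
-6 -1 7
-6 0 6
-5 -5 10
-5 0 5
-4 -6 10
-4 0 4
-3 -7 10
-3 0 3
-2 -8 10
-2 0 2
-1 -8 9
-1 -1 2
0 -8 8
0 -2 2
1 -8 7
1 -3 2
2 -8 6
2 -7 5
2 -6 4
2 -5 3
2 -4 2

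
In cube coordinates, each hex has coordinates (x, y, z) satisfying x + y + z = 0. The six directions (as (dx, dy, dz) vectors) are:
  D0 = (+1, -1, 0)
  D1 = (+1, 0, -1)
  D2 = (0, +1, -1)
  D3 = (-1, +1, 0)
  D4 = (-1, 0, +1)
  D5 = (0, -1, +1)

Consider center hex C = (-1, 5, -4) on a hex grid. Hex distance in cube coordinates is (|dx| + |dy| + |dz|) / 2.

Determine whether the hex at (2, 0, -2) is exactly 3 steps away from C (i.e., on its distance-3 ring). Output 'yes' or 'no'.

Answer: no

Derivation:
|px - cx| = |2 - (-1)| = 3
|py - cy| = |0 - 5| = 5
|pz - cz| = |-2 - (-4)| = 2
distance = (3+5+2)/2 = 10/2 = 5
radius = 3; distance != radius -> no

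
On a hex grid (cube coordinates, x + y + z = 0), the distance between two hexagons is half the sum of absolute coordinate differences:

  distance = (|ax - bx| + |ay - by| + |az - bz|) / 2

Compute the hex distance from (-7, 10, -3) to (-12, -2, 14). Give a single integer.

Answer: 17

Derivation:
|ax - bx| = |-7 - (-12)| = 5
|ay - by| = |10 - (-2)| = 12
|az - bz| = |-3 - 14| = 17
distance = (5 + 12 + 17) / 2 = 34 / 2 = 17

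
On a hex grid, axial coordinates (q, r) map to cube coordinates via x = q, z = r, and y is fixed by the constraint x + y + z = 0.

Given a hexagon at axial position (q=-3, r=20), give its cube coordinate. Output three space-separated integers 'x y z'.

x = q = -3
z = r = 20
y = -x - z = -(-3) - (20) = -17

Answer: -3 -17 20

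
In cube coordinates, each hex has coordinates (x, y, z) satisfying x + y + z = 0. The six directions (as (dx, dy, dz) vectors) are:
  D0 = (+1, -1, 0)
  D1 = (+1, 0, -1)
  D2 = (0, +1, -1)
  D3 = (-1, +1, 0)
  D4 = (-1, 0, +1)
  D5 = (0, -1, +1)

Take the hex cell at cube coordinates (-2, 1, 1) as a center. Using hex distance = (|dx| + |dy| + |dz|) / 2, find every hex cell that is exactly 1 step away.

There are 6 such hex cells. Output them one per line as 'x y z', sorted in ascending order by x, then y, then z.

Walk ring at distance 1 from (-2, 1, 1):
Start at center + D4*1 = (-3, 1, 2)
  hex 0: (-3, 1, 2)
  hex 1: (-2, 0, 2)
  hex 2: (-1, 0, 1)
  hex 3: (-1, 1, 0)
  hex 4: (-2, 2, 0)
  hex 5: (-3, 2, 1)
Sorted: 6 hexes.

Answer: -3 1 2
-3 2 1
-2 0 2
-2 2 0
-1 0 1
-1 1 0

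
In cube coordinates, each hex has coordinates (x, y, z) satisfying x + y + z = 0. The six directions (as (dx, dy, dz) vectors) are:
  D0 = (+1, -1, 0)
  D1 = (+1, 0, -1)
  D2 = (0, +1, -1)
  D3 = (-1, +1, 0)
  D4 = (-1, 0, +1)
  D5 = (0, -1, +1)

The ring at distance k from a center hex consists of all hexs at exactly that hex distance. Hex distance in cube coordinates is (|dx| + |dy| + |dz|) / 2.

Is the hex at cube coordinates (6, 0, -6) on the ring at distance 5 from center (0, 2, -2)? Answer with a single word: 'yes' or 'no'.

|px - cx| = |6 - 0| = 6
|py - cy| = |0 - 2| = 2
|pz - cz| = |-6 - (-2)| = 4
distance = (6+2+4)/2 = 12/2 = 6
radius = 5; distance != radius -> no

Answer: no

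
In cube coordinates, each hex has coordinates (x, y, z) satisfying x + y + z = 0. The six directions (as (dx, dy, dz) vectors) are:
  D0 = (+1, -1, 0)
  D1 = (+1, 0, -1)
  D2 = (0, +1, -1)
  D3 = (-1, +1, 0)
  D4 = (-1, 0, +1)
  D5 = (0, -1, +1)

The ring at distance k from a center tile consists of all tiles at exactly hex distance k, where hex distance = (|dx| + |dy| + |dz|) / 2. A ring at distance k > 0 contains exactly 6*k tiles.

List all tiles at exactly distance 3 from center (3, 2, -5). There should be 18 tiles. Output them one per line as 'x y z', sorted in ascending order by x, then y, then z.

Walk ring at distance 3 from (3, 2, -5):
Start at center + D4*3 = (0, 2, -2)
  hex 0: (0, 2, -2)
  hex 1: (1, 1, -2)
  hex 2: (2, 0, -2)
  hex 3: (3, -1, -2)
  hex 4: (4, -1, -3)
  hex 5: (5, -1, -4)
  hex 6: (6, -1, -5)
  hex 7: (6, 0, -6)
  hex 8: (6, 1, -7)
  hex 9: (6, 2, -8)
  hex 10: (5, 3, -8)
  hex 11: (4, 4, -8)
  hex 12: (3, 5, -8)
  hex 13: (2, 5, -7)
  hex 14: (1, 5, -6)
  hex 15: (0, 5, -5)
  hex 16: (0, 4, -4)
  hex 17: (0, 3, -3)
Sorted: 18 hexes.

Answer: 0 2 -2
0 3 -3
0 4 -4
0 5 -5
1 1 -2
1 5 -6
2 0 -2
2 5 -7
3 -1 -2
3 5 -8
4 -1 -3
4 4 -8
5 -1 -4
5 3 -8
6 -1 -5
6 0 -6
6 1 -7
6 2 -8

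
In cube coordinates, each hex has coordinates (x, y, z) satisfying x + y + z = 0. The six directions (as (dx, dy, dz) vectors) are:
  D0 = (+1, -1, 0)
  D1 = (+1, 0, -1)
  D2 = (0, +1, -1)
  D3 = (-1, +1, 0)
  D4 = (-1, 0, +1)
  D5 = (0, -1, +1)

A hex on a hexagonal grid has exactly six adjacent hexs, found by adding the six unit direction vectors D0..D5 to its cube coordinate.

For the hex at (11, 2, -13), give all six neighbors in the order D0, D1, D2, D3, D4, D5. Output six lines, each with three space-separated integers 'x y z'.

Answer: 12 1 -13
12 2 -14
11 3 -14
10 3 -13
10 2 -12
11 1 -12

Derivation:
Center: (11, 2, -13). Add each direction:
  D0: (11, 2, -13) + (1, -1, 0) = (12, 1, -13)
  D1: (11, 2, -13) + (1, 0, -1) = (12, 2, -14)
  D2: (11, 2, -13) + (0, 1, -1) = (11, 3, -14)
  D3: (11, 2, -13) + (-1, 1, 0) = (10, 3, -13)
  D4: (11, 2, -13) + (-1, 0, 1) = (10, 2, -12)
  D5: (11, 2, -13) + (0, -1, 1) = (11, 1, -12)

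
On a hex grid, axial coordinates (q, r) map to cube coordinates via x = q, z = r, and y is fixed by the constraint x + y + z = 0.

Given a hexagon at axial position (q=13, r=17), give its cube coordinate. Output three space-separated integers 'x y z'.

x = q = 13
z = r = 17
y = -x - z = -(13) - (17) = -30

Answer: 13 -30 17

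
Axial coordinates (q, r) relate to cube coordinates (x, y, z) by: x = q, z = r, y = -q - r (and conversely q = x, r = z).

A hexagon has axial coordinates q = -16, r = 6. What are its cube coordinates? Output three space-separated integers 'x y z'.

x = q = -16
z = r = 6
y = -x - z = -(-16) - (6) = 10

Answer: -16 10 6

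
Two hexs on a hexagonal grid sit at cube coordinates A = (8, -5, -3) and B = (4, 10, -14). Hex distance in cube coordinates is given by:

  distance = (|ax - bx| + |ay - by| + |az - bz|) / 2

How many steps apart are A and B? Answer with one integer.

Answer: 15

Derivation:
|ax - bx| = |8 - 4| = 4
|ay - by| = |-5 - 10| = 15
|az - bz| = |-3 - (-14)| = 11
distance = (4 + 15 + 11) / 2 = 30 / 2 = 15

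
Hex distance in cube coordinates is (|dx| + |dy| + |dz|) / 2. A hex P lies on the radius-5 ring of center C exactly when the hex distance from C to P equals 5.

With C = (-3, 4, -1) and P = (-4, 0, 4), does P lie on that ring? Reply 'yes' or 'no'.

Answer: yes

Derivation:
|px - cx| = |-4 - (-3)| = 1
|py - cy| = |0 - 4| = 4
|pz - cz| = |4 - (-1)| = 5
distance = (1+4+5)/2 = 10/2 = 5
radius = 5; distance == radius -> yes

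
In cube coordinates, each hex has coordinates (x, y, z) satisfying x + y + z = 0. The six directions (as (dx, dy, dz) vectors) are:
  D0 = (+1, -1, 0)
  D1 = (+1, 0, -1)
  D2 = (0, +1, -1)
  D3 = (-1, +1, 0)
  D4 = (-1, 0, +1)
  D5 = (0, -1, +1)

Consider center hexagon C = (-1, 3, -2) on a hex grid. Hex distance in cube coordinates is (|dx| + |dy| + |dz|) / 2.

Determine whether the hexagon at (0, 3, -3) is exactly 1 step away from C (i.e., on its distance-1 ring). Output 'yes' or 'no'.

Answer: yes

Derivation:
|px - cx| = |0 - (-1)| = 1
|py - cy| = |3 - 3| = 0
|pz - cz| = |-3 - (-2)| = 1
distance = (1+0+1)/2 = 2/2 = 1
radius = 1; distance == radius -> yes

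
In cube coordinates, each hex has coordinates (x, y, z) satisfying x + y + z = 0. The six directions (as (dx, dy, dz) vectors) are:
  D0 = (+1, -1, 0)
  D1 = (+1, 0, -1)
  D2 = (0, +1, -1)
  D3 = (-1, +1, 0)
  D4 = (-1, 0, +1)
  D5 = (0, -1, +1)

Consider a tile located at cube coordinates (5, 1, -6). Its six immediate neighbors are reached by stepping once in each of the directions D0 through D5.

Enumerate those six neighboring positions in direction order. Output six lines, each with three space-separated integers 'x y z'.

Center: (5, 1, -6). Add each direction:
  D0: (5, 1, -6) + (1, -1, 0) = (6, 0, -6)
  D1: (5, 1, -6) + (1, 0, -1) = (6, 1, -7)
  D2: (5, 1, -6) + (0, 1, -1) = (5, 2, -7)
  D3: (5, 1, -6) + (-1, 1, 0) = (4, 2, -6)
  D4: (5, 1, -6) + (-1, 0, 1) = (4, 1, -5)
  D5: (5, 1, -6) + (0, -1, 1) = (5, 0, -5)

Answer: 6 0 -6
6 1 -7
5 2 -7
4 2 -6
4 1 -5
5 0 -5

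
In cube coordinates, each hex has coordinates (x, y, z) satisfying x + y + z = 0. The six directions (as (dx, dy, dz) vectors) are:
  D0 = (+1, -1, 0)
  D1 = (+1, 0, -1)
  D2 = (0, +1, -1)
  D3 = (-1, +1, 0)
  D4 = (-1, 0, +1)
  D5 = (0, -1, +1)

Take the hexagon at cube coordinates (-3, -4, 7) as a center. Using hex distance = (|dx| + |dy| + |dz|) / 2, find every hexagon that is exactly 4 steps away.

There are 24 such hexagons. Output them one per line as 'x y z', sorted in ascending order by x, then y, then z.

Answer: -7 -4 11
-7 -3 10
-7 -2 9
-7 -1 8
-7 0 7
-6 -5 11
-6 0 6
-5 -6 11
-5 0 5
-4 -7 11
-4 0 4
-3 -8 11
-3 0 3
-2 -8 10
-2 -1 3
-1 -8 9
-1 -2 3
0 -8 8
0 -3 3
1 -8 7
1 -7 6
1 -6 5
1 -5 4
1 -4 3

Derivation:
Walk ring at distance 4 from (-3, -4, 7):
Start at center + D4*4 = (-7, -4, 11)
  hex 0: (-7, -4, 11)
  hex 1: (-6, -5, 11)
  hex 2: (-5, -6, 11)
  hex 3: (-4, -7, 11)
  hex 4: (-3, -8, 11)
  hex 5: (-2, -8, 10)
  hex 6: (-1, -8, 9)
  hex 7: (0, -8, 8)
  hex 8: (1, -8, 7)
  hex 9: (1, -7, 6)
  hex 10: (1, -6, 5)
  hex 11: (1, -5, 4)
  hex 12: (1, -4, 3)
  hex 13: (0, -3, 3)
  hex 14: (-1, -2, 3)
  hex 15: (-2, -1, 3)
  hex 16: (-3, 0, 3)
  hex 17: (-4, 0, 4)
  hex 18: (-5, 0, 5)
  hex 19: (-6, 0, 6)
  hex 20: (-7, 0, 7)
  hex 21: (-7, -1, 8)
  hex 22: (-7, -2, 9)
  hex 23: (-7, -3, 10)
Sorted: 24 hexes.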